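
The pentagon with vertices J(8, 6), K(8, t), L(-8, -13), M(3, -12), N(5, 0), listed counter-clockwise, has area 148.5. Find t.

14

The doubled signed area Σ (x_i y_{i+1} − x_{i+1} y_i) is linear in t.
With t=0 it equals 73; the coefficient of t is 16 (from the two edges through K).
So 16·t + 73 = 2·148.5 = 297 ⇒ t = 14.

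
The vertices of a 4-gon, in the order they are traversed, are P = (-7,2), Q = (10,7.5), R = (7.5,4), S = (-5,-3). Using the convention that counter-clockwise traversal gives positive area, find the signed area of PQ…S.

-61.125

Apply Gauss's area formula: 2A = Σ (x_i·y_{i+1} − x_{i+1}·y_i), indices taken mod 4.
Σ = (-72.5) + (-16.25) + (-2.5) + (-31) = -122.25
Signed area = Σ/2 = -61.125 (negative ⇒ clockwise traversal).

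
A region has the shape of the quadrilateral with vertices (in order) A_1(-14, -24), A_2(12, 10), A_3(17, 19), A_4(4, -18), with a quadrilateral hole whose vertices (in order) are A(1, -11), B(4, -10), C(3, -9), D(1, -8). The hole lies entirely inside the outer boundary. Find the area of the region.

Outer boundary:
Σ = (148) + (58) + (-382) + (-348) = -524
Area = |Σ|/2 = 262.
Hole:
Σ = (34) + (-6) + (-15) + (-3) = 10
Area = |Σ|/2 = 5.
Net area = 262 − 5 = 257.

257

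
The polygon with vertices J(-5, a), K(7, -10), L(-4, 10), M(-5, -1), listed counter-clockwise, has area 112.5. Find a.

-8

Write out the shoelace sum; only the two edges meeting at J involve a:
2·Area = [((-5)·a − (-5)·(-1)) + ((-5)·(-10) − 7·a)] + 84
       = -12·a + 129 = 225
⇒ a = -8.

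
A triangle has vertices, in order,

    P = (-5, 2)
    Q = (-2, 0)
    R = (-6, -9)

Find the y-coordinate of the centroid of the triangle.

-7/3

Apply the shoelace formula. First the cross-terms c_i = x_i·y_{i+1} − x_{i+1}·y_i:
  4, 18, -57  ⇒  2A = -35, A = -17.5.
Then Σ (y_i + y_{i+1})·c_i = 245, so ȳ = 245 / (6·(-17.5)) = -7/3.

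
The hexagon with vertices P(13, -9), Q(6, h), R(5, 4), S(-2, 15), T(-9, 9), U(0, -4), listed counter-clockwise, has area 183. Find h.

0

Write out the shoelace sum; only the two edges meeting at Q involve h:
2·Area = [(13·h − 6·(-9)) + (6·4 − 5·h)] + 288
       = 8·h + 366 = 366
⇒ h = 0.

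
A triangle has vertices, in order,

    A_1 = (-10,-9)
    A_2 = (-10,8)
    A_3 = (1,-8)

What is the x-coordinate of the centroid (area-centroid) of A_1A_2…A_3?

-19/3

Apply the shoelace (surveyor's) formula. First the cross-terms c_i = x_i·y_{i+1} − x_{i+1}·y_i:
  -170, 72, -89  ⇒  2A = -187, A = -93.5.
Then Σ (x_i + x_{i+1})·c_i = 3553, so x̄ = 3553 / (6·(-93.5)) = -19/3.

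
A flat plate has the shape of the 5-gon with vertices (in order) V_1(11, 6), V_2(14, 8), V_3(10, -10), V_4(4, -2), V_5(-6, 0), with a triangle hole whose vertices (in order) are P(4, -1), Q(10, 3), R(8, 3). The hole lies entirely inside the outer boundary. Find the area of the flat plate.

Outer boundary:
Apply the surveyor's formula: 2A = Σ (x_i·y_{i+1} − x_{i+1}·y_i), indices taken mod 5.
Σ = (4) + (-220) + (20) + (-12) + (-36) = -244
Area = |Σ|/2 = 122.
Hole:
Apply the shoelace (surveyor's) formula: 2A = Σ (x_i·y_{i+1} − x_{i+1}·y_i), indices taken mod 3.
Cross-terms: 22, 6, -20  ⇒  Σ = 8
Area = |Σ|/2 = 4.
Net area = 122 − 4 = 118.

118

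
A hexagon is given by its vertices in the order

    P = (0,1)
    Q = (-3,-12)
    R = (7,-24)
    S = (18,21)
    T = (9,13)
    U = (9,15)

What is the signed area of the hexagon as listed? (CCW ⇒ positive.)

405

Apply the shoelace formula: 2A = Σ (x_i·y_{i+1} − x_{i+1}·y_i), indices taken mod 6.
P→Q: (0)(-12) − (-3)(1) = 3
Q→R: (-3)(-24) − (7)(-12) = 156
R→S: (7)(21) − (18)(-24) = 579
S→T: (18)(13) − (9)(21) = 45
T→U: (9)(15) − (9)(13) = 18
U→P: (9)(1) − (0)(15) = 9
Σ = 810
Signed area = Σ/2 = 405 (positive ⇒ counter-clockwise traversal).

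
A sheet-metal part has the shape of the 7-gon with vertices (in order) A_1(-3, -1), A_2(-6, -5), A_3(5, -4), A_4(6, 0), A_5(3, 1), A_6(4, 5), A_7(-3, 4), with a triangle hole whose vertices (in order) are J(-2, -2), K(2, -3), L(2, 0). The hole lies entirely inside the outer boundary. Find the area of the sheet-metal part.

Outer boundary:
Apply the shoelace (surveyor's) formula: 2A = Σ (x_i·y_{i+1} − x_{i+1}·y_i), indices taken mod 7.
Σ = (9) + (49) + (24) + (6) + (11) + (31) + (15) = 145
Area = |Σ|/2 = 72.5.
Hole:
Apply Gauss's area formula: 2A = Σ (x_i·y_{i+1} − x_{i+1}·y_i), indices taken mod 3.
J→K: (-2)(-3) − (2)(-2) = 10
K→L: (2)(0) − (2)(-3) = 6
L→J: (2)(-2) − (-2)(0) = -4
Σ = 12
Area = |Σ|/2 = 6.
Net area = 72.5 − 6 = 66.5.

66.5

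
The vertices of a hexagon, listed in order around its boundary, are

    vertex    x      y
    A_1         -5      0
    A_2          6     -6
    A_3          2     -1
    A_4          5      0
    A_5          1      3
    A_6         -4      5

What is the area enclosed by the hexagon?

49

Apply Gauss's area formula: 2A = Σ (x_i·y_{i+1} − x_{i+1}·y_i), indices taken mod 6.
A_1→A_2: (-5)(-6) − (6)(0) = 30
A_2→A_3: (6)(-1) − (2)(-6) = 6
A_3→A_4: (2)(0) − (5)(-1) = 5
A_4→A_5: (5)(3) − (1)(0) = 15
A_5→A_6: (1)(5) − (-4)(3) = 17
A_6→A_1: (-4)(0) − (-5)(5) = 25
Σ = 98
Area = |Σ|/2 = 49.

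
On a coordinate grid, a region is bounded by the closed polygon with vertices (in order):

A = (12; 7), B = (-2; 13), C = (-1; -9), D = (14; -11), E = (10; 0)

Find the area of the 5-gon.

259

Apply the surveyor's formula: 2A = Σ (x_i·y_{i+1} − x_{i+1}·y_i), indices taken mod 5.
Σ = (170) + (31) + (137) + (110) + (70) = 518
Area = |Σ|/2 = 259.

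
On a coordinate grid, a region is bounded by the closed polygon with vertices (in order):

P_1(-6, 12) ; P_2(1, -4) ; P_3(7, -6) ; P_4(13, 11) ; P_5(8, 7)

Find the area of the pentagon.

P_1→P_2: (-6)(-4) − (1)(12) = 12
P_2→P_3: (1)(-6) − (7)(-4) = 22
P_3→P_4: (7)(11) − (13)(-6) = 155
P_4→P_5: (13)(7) − (8)(11) = 3
P_5→P_1: (8)(12) − (-6)(7) = 138
Σ = 330
Area = |Σ|/2 = 165.

165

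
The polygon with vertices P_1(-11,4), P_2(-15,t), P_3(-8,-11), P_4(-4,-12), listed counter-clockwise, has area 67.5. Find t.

-2

Write out the shoelace sum; only the two edges meeting at P_2 involve t:
2·Area = [((-11)·t − (-15)·4) + ((-15)·(-11) − (-8)·t)] + -96
       = -3·t + 129 = 135
⇒ t = -2.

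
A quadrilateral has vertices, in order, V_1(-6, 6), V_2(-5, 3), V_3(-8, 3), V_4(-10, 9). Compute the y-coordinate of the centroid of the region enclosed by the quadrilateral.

16/3

Apply the shoelace formula. First the cross-terms c_i = x_i·y_{i+1} − x_{i+1}·y_i:
  12, 9, -42, -6  ⇒  2A = -27, A = -13.5.
Then Σ (y_i + y_{i+1})·c_i = -432, so ȳ = -432 / (6·(-13.5)) = 16/3.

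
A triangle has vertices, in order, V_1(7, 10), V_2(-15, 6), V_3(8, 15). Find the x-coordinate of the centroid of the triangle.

Apply the surveyor's formula. First the cross-terms c_i = x_i·y_{i+1} − x_{i+1}·y_i:
  192, -273, -25  ⇒  2A = -106, A = -53.
Then Σ (x_i + x_{i+1})·c_i = 0, so x̄ = 0 / (6·(-53)) = 0.

0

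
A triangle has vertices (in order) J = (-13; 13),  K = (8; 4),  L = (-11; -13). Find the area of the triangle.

264

Apply the shoelace formula: 2A = Σ (x_i·y_{i+1} − x_{i+1}·y_i), indices taken mod 3.
J→K: (-13)(4) − (8)(13) = -156
K→L: (8)(-13) − (-11)(4) = -60
L→J: (-11)(13) − (-13)(-13) = -312
Σ = -528
Area = |Σ|/2 = 264.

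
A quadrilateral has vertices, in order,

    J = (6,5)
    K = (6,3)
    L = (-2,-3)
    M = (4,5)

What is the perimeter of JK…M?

24

|JK| = √((0)² + (-2)²) = √4 = 2
|KL| = √((-8)² + (-6)²) = √100 = 10
|LM| = √((6)² + (8)²) = √100 = 10
|MJ| = √((2)² + (0)²) = √4 = 2
Perimeter = 2 + 10 + 10 + 2 = 24.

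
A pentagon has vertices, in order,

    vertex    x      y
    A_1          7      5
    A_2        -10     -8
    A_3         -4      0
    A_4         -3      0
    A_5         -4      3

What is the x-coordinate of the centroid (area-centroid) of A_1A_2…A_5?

Apply the shoelace formula. First the cross-terms c_i = x_i·y_{i+1} − x_{i+1}·y_i:
  -6, -32, 0, -9, -41  ⇒  2A = -88, A = -44.
Then Σ (x_i + x_{i+1})·c_i = 406, so x̄ = 406 / (6·(-44)) = -203/132.

-203/132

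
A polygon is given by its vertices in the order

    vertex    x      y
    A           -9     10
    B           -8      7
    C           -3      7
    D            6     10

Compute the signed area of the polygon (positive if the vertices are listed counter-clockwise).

Cross-terms: 17, -35, -72, 150  ⇒  Σ = 60
Signed area = Σ/2 = 30 (positive ⇒ counter-clockwise traversal).

30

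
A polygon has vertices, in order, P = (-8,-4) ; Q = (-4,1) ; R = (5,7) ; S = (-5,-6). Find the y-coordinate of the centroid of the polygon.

Apply the shoelace formula. First the cross-terms c_i = x_i·y_{i+1} − x_{i+1}·y_i:
  -24, -33, 5, -28  ⇒  2A = -80, A = -40.
Then Σ (y_i + y_{i+1})·c_i = 93, so ȳ = 93 / (6·(-40)) = -0.3875.

-0.3875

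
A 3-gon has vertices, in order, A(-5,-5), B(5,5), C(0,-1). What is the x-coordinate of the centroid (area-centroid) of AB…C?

Apply the surveyor's formula. First the cross-terms c_i = x_i·y_{i+1} − x_{i+1}·y_i:
  0, -5, -5  ⇒  2A = -10, A = -5.
Then Σ (x_i + x_{i+1})·c_i = 0, so x̄ = 0 / (6·(-5)) = 0.

0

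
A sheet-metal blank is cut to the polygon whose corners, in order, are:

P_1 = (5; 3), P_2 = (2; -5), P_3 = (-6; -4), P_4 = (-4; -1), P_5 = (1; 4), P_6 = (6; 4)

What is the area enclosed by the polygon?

Apply the surveyor's formula: 2A = Σ (x_i·y_{i+1} − x_{i+1}·y_i), indices taken mod 6.
Cross-terms: -31, -38, -10, -15, -20, -2  ⇒  Σ = -116
Area = |Σ|/2 = 58.

58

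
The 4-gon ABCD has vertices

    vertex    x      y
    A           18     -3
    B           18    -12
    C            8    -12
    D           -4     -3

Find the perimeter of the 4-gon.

|AB| = √((0)² + (-9)²) = √81 = 9
|BC| = √((-10)² + (0)²) = √100 = 10
|CD| = √((-12)² + (9)²) = √225 = 15
|DA| = √((22)² + (0)²) = √484 = 22
Perimeter = 9 + 10 + 15 + 22 = 56.

56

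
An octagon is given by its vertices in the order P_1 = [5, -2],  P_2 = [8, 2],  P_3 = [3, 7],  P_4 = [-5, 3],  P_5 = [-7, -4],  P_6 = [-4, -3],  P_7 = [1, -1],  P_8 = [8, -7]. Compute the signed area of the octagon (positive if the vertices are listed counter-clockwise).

Apply the shoelace formula: 2A = Σ (x_i·y_{i+1} − x_{i+1}·y_i), indices taken mod 8.
Σ = (26) + (50) + (44) + (41) + (5) + (7) + (1) + (19) = 193
Signed area = Σ/2 = 96.5 (positive ⇒ counter-clockwise traversal).

96.5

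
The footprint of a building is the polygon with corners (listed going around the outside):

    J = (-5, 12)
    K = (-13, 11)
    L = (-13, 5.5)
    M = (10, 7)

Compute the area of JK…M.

Apply Gauss's area formula: 2A = Σ (x_i·y_{i+1} − x_{i+1}·y_i), indices taken mod 4.
Σ = (101) + (71.5) + (-146) + (155) = 181.5
Area = |Σ|/2 = 90.75.

90.75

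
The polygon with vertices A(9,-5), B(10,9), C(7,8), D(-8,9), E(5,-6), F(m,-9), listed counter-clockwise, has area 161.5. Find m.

9

Write out the shoelace sum; only the two edges meeting at F involve m:
2·Area = [(5·(-9) − m·(-6)) + (m·(-5) − 9·(-9))] + 278
       = 1·m + 314 = 323
⇒ m = 9.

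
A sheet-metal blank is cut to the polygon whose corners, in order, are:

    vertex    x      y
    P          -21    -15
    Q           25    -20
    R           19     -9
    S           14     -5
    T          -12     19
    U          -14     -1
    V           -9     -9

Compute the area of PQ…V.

Apply the surveyor's formula: 2A = Σ (x_i·y_{i+1} − x_{i+1}·y_i), indices taken mod 7.
P→Q: (-21)(-20) − (25)(-15) = 795
Q→R: (25)(-9) − (19)(-20) = 155
R→S: (19)(-5) − (14)(-9) = 31
S→T: (14)(19) − (-12)(-5) = 206
T→U: (-12)(-1) − (-14)(19) = 278
U→V: (-14)(-9) − (-9)(-1) = 117
V→P: (-9)(-15) − (-21)(-9) = -54
Σ = 1528
Area = |Σ|/2 = 764.

764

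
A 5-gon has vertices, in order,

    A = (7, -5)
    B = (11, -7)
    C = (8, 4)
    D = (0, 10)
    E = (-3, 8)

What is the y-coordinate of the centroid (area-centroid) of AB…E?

233/105

Apply the shoelace (surveyor's) formula. First the cross-terms c_i = x_i·y_{i+1} − x_{i+1}·y_i:
  6, 100, 80, 30, -41  ⇒  2A = 175, A = 87.5.
Then Σ (y_i + y_{i+1})·c_i = 1165, so ȳ = 1165 / (6·87.5) = 233/105.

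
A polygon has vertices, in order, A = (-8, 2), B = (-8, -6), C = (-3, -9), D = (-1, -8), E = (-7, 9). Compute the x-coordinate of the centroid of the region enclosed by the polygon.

-338/63

Apply the surveyor's formula. First the cross-terms c_i = x_i·y_{i+1} − x_{i+1}·y_i:
  64, 54, 15, -65, 58  ⇒  2A = 126, A = 63.
Then Σ (x_i + x_{i+1})·c_i = -2028, so x̄ = -2028 / (6·63) = -338/63.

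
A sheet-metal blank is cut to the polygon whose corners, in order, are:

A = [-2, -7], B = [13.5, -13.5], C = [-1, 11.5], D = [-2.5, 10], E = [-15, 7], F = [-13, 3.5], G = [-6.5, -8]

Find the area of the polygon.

A→B: (-2)(-13.5) − (13.5)(-7) = 121.5
B→C: (13.5)(11.5) − (-1)(-13.5) = 141.75
C→D: (-1)(10) − (-2.5)(11.5) = 18.75
D→E: (-2.5)(7) − (-15)(10) = 132.5
E→F: (-15)(3.5) − (-13)(7) = 38.5
F→G: (-13)(-8) − (-6.5)(3.5) = 126.75
G→A: (-6.5)(-7) − (-2)(-8) = 29.5
Σ = 609.25
Area = |Σ|/2 = 304.625.

304.625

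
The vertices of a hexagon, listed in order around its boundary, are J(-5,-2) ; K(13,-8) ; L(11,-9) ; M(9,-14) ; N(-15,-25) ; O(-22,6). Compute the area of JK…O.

518.5

Apply the shoelace formula: 2A = Σ (x_i·y_{i+1} − x_{i+1}·y_i), indices taken mod 6.
Cross-terms: 66, -29, -73, -435, -640, 74  ⇒  Σ = -1037
Area = |Σ|/2 = 518.5.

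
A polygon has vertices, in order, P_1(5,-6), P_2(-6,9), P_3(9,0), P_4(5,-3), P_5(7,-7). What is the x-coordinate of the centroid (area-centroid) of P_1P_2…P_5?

2.45

Apply the shoelace formula. First the cross-terms c_i = x_i·y_{i+1} − x_{i+1}·y_i:
  9, -81, -27, -14, -7  ⇒  2A = -120, A = -60.
Then Σ (x_i + x_{i+1})·c_i = -882, so x̄ = -882 / (6·(-60)) = 2.45.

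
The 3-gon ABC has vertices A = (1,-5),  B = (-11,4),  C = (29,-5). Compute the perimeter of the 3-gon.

84

|AB| = √((-12)² + (9)²) = √225 = 15
|BC| = √((40)² + (-9)²) = √1681 = 41
|CA| = √((-28)² + (0)²) = √784 = 28
Perimeter = 15 + 41 + 28 = 84.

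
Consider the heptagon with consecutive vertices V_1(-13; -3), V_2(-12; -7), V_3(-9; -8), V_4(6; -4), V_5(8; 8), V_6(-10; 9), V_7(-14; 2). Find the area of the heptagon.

289

Σ = (55) + (33) + (84) + (80) + (152) + (106) + (68) = 578
Area = |Σ|/2 = 289.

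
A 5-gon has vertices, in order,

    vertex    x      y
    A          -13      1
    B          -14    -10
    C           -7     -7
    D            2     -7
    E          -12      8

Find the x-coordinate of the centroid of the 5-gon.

Apply the surveyor's formula. First the cross-terms c_i = x_i·y_{i+1} − x_{i+1}·y_i:
  144, 28, 63, -68, 92  ⇒  2A = 259, A = 129.5.
Then Σ (x_i + x_{i+1})·c_i = -6411, so x̄ = -6411 / (6·129.5) = -2137/259.

-2137/259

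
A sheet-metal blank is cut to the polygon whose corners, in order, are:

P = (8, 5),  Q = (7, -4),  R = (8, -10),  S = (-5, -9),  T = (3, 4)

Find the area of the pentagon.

Apply the surveyor's formula: 2A = Σ (x_i·y_{i+1} − x_{i+1}·y_i), indices taken mod 5.
Σ = (-67) + (-38) + (-122) + (7) + (-17) = -237
Area = |Σ|/2 = 118.5.

118.5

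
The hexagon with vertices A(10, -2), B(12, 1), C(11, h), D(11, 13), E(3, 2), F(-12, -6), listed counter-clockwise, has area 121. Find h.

The doubled signed area Σ (x_i y_{i+1} − x_{i+1} y_i) is linear in h.
With h=0 it equals 239; the coefficient of h is 1 (from the two edges through C).
So 1·h + 239 = 2·121 = 242 ⇒ h = 3.

3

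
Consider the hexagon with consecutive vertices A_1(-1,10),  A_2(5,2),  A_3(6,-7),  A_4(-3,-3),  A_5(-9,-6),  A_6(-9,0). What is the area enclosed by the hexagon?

Apply the surveyor's formula: 2A = Σ (x_i·y_{i+1} − x_{i+1}·y_i), indices taken mod 6.
Cross-terms: -52, -47, -39, -9, -54, -90  ⇒  Σ = -291
Area = |Σ|/2 = 145.5.

145.5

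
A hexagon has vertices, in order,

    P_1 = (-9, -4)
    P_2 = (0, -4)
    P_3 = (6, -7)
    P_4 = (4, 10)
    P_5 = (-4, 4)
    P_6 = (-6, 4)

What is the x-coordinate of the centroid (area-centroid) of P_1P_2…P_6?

-35/102

Apply the surveyor's formula. First the cross-terms c_i = x_i·y_{i+1} − x_{i+1}·y_i:
  36, 24, 88, 56, 8, 60  ⇒  2A = 272, A = 136.
Then Σ (x_i + x_{i+1})·c_i = -280, so x̄ = -280 / (6·136) = -35/102.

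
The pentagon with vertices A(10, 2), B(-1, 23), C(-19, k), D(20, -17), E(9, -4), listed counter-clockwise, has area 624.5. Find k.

-6

The doubled signed area Σ (x_i y_{i+1} − x_{i+1} y_i) is linear in k.
With k=0 it equals 1123; the coefficient of k is -21 (from the two edges through C).
So -21·k + 1123 = 2·624.5 = 1249 ⇒ k = -6.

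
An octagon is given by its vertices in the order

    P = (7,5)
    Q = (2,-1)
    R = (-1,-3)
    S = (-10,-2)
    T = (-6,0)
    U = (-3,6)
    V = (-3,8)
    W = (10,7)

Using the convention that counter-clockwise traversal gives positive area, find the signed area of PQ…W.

Apply the shoelace formula: 2A = Σ (x_i·y_{i+1} − x_{i+1}·y_i), indices taken mod 8.
P→Q: (7)(-1) − (2)(5) = -17
Q→R: (2)(-3) − (-1)(-1) = -7
R→S: (-1)(-2) − (-10)(-3) = -28
S→T: (-10)(0) − (-6)(-2) = -12
T→U: (-6)(6) − (-3)(0) = -36
U→V: (-3)(8) − (-3)(6) = -6
V→W: (-3)(7) − (10)(8) = -101
W→P: (10)(5) − (7)(7) = 1
Σ = -206
Signed area = Σ/2 = -103 (negative ⇒ clockwise traversal).

-103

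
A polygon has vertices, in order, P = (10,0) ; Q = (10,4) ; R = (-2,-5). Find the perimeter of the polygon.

32

|PQ| = √((0)² + (4)²) = √16 = 4
|QR| = √((-12)² + (-9)²) = √225 = 15
|RP| = √((12)² + (5)²) = √169 = 13
Perimeter = 4 + 15 + 13 = 32.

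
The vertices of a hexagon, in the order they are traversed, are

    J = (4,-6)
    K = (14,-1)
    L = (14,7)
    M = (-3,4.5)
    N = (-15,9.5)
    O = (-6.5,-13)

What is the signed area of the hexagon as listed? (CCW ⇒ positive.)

Apply the shoelace (surveyor's) formula: 2A = Σ (x_i·y_{i+1} − x_{i+1}·y_i), indices taken mod 6.
Cross-terms: 80, 112, 84, 39, 256.75, 91  ⇒  Σ = 662.75
Signed area = Σ/2 = 331.375 (positive ⇒ counter-clockwise traversal).

331.375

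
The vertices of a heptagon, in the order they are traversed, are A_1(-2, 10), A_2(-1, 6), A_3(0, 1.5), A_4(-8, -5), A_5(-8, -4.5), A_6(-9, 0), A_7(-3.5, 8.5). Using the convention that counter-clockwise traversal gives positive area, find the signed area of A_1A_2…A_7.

-65.25

Apply the shoelace formula: 2A = Σ (x_i·y_{i+1} − x_{i+1}·y_i), indices taken mod 7.
Σ = (-2) + (-1.5) + (12) + (-4) + (-40.5) + (-76.5) + (-18) = -130.5
Signed area = Σ/2 = -65.25 (negative ⇒ clockwise traversal).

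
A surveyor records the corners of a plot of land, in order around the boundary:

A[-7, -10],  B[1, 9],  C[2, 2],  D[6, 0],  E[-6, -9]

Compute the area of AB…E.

69

Apply the shoelace (surveyor's) formula: 2A = Σ (x_i·y_{i+1} − x_{i+1}·y_i), indices taken mod 5.
Σ = (-53) + (-16) + (-12) + (-54) + (-3) = -138
Area = |Σ|/2 = 69.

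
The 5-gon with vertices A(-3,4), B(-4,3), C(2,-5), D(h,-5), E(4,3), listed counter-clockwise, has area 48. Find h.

5

The doubled signed area Σ (x_i y_{i+1} − x_{i+1} y_i) is linear in h.
With h=0 it equals 56; the coefficient of h is 8 (from the two edges through D).
So 8·h + 56 = 2·48 = 96 ⇒ h = 5.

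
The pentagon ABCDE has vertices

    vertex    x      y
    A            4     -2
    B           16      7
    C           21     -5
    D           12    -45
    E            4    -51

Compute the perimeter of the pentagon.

128

|AB| = √((12)² + (9)²) = √225 = 15
|BC| = √((5)² + (-12)²) = √169 = 13
|CD| = √((-9)² + (-40)²) = √1681 = 41
|DE| = √((-8)² + (-6)²) = √100 = 10
|EA| = √((0)² + (49)²) = √2401 = 49
Perimeter = 15 + 13 + 41 + 10 + 49 = 128.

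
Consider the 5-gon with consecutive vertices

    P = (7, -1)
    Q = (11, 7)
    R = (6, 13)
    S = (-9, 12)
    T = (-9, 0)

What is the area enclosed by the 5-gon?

233.5

Apply the shoelace formula: 2A = Σ (x_i·y_{i+1} − x_{i+1}·y_i), indices taken mod 5.
Σ = (60) + (101) + (189) + (108) + (9) = 467
Area = |Σ|/2 = 233.5.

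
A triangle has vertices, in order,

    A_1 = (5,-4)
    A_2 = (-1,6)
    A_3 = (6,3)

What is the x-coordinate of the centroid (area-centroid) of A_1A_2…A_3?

Apply the shoelace formula. First the cross-terms c_i = x_i·y_{i+1} − x_{i+1}·y_i:
  26, -39, -39  ⇒  2A = -52, A = -26.
Then Σ (x_i + x_{i+1})·c_i = -520, so x̄ = -520 / (6·(-26)) = 10/3.

10/3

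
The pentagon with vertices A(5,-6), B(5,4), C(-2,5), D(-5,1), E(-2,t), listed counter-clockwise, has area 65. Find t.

The doubled signed area Σ (x_i y_{i+1} − x_{i+1} y_i) is linear in t.
With t=0 it equals 120; the coefficient of t is -10 (from the two edges through E).
So -10·t + 120 = 2·65 = 130 ⇒ t = -1.

-1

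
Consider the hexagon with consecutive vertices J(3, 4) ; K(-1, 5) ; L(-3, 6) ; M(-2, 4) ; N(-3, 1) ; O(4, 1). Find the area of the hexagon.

22

Apply the surveyor's formula: 2A = Σ (x_i·y_{i+1} − x_{i+1}·y_i), indices taken mod 6.
Σ = (19) + (9) + (0) + (10) + (-7) + (13) = 44
Area = |Σ|/2 = 22.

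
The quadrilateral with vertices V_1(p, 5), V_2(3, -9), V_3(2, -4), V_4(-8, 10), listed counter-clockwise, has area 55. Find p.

-9

Write out the shoelace sum; only the two edges meeting at V_1 involve p:
2·Area = [((-8)·5 − p·10) + (p·(-9) − 3·5)] + -6
       = -19·p + -61 = 110
⇒ p = -9.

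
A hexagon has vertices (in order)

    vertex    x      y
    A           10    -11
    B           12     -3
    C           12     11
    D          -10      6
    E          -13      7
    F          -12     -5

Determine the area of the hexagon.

395.5

Apply the surveyor's formula: 2A = Σ (x_i·y_{i+1} − x_{i+1}·y_i), indices taken mod 6.
Σ = (102) + (168) + (182) + (8) + (149) + (182) = 791
Area = |Σ|/2 = 395.5.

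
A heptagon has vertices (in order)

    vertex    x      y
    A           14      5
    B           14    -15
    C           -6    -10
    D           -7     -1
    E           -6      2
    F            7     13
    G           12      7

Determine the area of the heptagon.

415.5

Apply Gauss's area formula: 2A = Σ (x_i·y_{i+1} − x_{i+1}·y_i), indices taken mod 7.
A→B: (14)(-15) − (14)(5) = -280
B→C: (14)(-10) − (-6)(-15) = -230
C→D: (-6)(-1) − (-7)(-10) = -64
D→E: (-7)(2) − (-6)(-1) = -20
E→F: (-6)(13) − (7)(2) = -92
F→G: (7)(7) − (12)(13) = -107
G→A: (12)(5) − (14)(7) = -38
Σ = -831
Area = |Σ|/2 = 415.5.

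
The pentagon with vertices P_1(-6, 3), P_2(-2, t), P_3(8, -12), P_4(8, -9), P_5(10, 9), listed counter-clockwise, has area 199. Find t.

Write out the shoelace sum; only the two edges meeting at P_2 involve t:
2·Area = [((-6)·t − (-2)·3) + ((-2)·(-12) − 8·t)] + 270
       = -14·t + 300 = 398
⇒ t = -7.

-7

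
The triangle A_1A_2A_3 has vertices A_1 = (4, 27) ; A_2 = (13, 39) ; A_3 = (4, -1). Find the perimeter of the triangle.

|A_1A_2| = √((9)² + (12)²) = √225 = 15
|A_2A_3| = √((-9)² + (-40)²) = √1681 = 41
|A_3A_1| = √((0)² + (28)²) = √784 = 28
Perimeter = 15 + 41 + 28 = 84.

84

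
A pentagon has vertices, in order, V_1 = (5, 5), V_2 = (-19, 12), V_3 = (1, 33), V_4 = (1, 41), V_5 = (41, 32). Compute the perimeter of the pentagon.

|V_1V_2| = √((-24)² + (7)²) = √625 = 25
|V_2V_3| = √((20)² + (21)²) = √841 = 29
|V_3V_4| = √((0)² + (8)²) = √64 = 8
|V_4V_5| = √((40)² + (-9)²) = √1681 = 41
|V_5V_1| = √((-36)² + (-27)²) = √2025 = 45
Perimeter = 25 + 29 + 8 + 41 + 45 = 148.

148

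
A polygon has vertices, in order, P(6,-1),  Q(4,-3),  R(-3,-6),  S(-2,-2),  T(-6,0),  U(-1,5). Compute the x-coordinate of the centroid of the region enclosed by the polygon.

-3/62

Apply the shoelace (surveyor's) formula. First the cross-terms c_i = x_i·y_{i+1} − x_{i+1}·y_i:
  -14, -33, -6, -12, -30, -29  ⇒  2A = -124, A = -62.
Then Σ (x_i + x_{i+1})·c_i = 18, so x̄ = 18 / (6·(-62)) = -3/62.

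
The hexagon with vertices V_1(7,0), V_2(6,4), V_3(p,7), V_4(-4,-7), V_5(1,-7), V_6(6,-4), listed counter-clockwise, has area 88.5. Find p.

The doubled signed area Σ (x_i y_{i+1} − x_{i+1} y_i) is linear in p.
With p=0 it equals 199; the coefficient of p is -11 (from the two edges through V_3).
So -11·p + 199 = 2·88.5 = 177 ⇒ p = 2.

2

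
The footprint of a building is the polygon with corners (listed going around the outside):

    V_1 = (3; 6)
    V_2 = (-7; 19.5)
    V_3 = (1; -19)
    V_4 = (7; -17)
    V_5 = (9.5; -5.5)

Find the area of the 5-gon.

Cross-terms: 100.5, 113.5, 116, 123, 73.5  ⇒  Σ = 526.5
Area = |Σ|/2 = 263.25.

263.25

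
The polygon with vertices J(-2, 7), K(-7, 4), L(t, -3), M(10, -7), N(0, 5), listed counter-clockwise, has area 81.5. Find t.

-1

The doubled signed area Σ (x_i y_{i+1} − x_{i+1} y_i) is linear in t.
With t=0 it equals 152; the coefficient of t is -11 (from the two edges through L).
So -11·t + 152 = 2·81.5 = 163 ⇒ t = -1.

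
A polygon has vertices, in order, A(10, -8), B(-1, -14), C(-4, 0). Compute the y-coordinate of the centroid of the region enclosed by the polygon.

-22/3

Apply the shoelace (surveyor's) formula. First the cross-terms c_i = x_i·y_{i+1} − x_{i+1}·y_i:
  -148, -56, 32  ⇒  2A = -172, A = -86.
Then Σ (y_i + y_{i+1})·c_i = 3784, so ȳ = 3784 / (6·(-86)) = -22/3.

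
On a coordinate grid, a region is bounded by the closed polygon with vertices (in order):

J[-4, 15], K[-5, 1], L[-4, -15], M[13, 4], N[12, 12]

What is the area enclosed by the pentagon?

Σ = (71) + (79) + (179) + (108) + (228) = 665
Area = |Σ|/2 = 332.5.

332.5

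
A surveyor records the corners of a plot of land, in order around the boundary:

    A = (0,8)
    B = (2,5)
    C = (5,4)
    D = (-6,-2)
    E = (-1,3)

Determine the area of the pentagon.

23.5

Apply the shoelace formula: 2A = Σ (x_i·y_{i+1} − x_{i+1}·y_i), indices taken mod 5.
Cross-terms: -16, -17, 14, -20, -8  ⇒  Σ = -47
Area = |Σ|/2 = 23.5.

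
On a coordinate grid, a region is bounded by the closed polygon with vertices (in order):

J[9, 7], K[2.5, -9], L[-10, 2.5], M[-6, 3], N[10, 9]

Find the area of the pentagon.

Apply the shoelace (surveyor's) formula: 2A = Σ (x_i·y_{i+1} − x_{i+1}·y_i), indices taken mod 5.
J→K: (9)(-9) − (2.5)(7) = -98.5
K→L: (2.5)(2.5) − (-10)(-9) = -83.75
L→M: (-10)(3) − (-6)(2.5) = -15
M→N: (-6)(9) − (10)(3) = -84
N→J: (10)(7) − (9)(9) = -11
Σ = -292.25
Area = |Σ|/2 = 146.125.

146.125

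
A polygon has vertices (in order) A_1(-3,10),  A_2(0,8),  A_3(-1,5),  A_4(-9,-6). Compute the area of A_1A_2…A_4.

Apply the shoelace (surveyor's) formula: 2A = Σ (x_i·y_{i+1} − x_{i+1}·y_i), indices taken mod 4.
Σ = (-24) + (8) + (51) + (-108) = -73
Area = |Σ|/2 = 36.5.

36.5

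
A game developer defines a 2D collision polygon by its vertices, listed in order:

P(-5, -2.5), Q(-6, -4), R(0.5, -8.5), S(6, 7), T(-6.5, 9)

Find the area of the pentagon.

136.625

P→Q: (-5)(-4) − (-6)(-2.5) = 5
Q→R: (-6)(-8.5) − (0.5)(-4) = 53
R→S: (0.5)(7) − (6)(-8.5) = 54.5
S→T: (6)(9) − (-6.5)(7) = 99.5
T→P: (-6.5)(-2.5) − (-5)(9) = 61.25
Σ = 273.25
Area = |Σ|/2 = 136.625.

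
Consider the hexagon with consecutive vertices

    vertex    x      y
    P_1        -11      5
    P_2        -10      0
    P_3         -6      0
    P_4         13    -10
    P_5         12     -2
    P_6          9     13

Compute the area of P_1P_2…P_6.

P_1→P_2: (-11)(0) − (-10)(5) = 50
P_2→P_3: (-10)(0) − (-6)(0) = 0
P_3→P_4: (-6)(-10) − (13)(0) = 60
P_4→P_5: (13)(-2) − (12)(-10) = 94
P_5→P_6: (12)(13) − (9)(-2) = 174
P_6→P_1: (9)(5) − (-11)(13) = 188
Σ = 566
Area = |Σ|/2 = 283.

283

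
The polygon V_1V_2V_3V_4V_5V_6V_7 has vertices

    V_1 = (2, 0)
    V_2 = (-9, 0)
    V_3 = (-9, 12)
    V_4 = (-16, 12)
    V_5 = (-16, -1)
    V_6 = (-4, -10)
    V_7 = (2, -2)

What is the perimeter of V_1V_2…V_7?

70

|V_1V_2| = √((-11)² + (0)²) = √121 = 11
|V_2V_3| = √((0)² + (12)²) = √144 = 12
|V_3V_4| = √((-7)² + (0)²) = √49 = 7
|V_4V_5| = √((0)² + (-13)²) = √169 = 13
|V_5V_6| = √((12)² + (-9)²) = √225 = 15
|V_6V_7| = √((6)² + (8)²) = √100 = 10
|V_7V_1| = √((0)² + (2)²) = √4 = 2
Perimeter = 11 + 12 + 7 + 13 + 15 + 10 + 2 = 70.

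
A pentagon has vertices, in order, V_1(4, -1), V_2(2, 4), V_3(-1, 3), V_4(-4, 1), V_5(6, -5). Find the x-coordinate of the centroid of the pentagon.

77/67

Apply Gauss's area formula. First the cross-terms c_i = x_i·y_{i+1} − x_{i+1}·y_i:
  18, 10, 11, 14, 14  ⇒  2A = 67, A = 33.5.
Then Σ (x_i + x_{i+1})·c_i = 231, so x̄ = 231 / (6·33.5) = 77/67.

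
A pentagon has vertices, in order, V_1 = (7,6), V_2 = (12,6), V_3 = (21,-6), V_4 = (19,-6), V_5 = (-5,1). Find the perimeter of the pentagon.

|V_1V_2| = √((5)² + (0)²) = √25 = 5
|V_2V_3| = √((9)² + (-12)²) = √225 = 15
|V_3V_4| = √((-2)² + (0)²) = √4 = 2
|V_4V_5| = √((-24)² + (7)²) = √625 = 25
|V_5V_1| = √((12)² + (5)²) = √169 = 13
Perimeter = 5 + 15 + 2 + 25 + 13 = 60.

60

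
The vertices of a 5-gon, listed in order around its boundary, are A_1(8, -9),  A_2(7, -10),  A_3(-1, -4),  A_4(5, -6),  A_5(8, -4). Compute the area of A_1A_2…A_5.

A_1→A_2: (8)(-10) − (7)(-9) = -17
A_2→A_3: (7)(-4) − (-1)(-10) = -38
A_3→A_4: (-1)(-6) − (5)(-4) = 26
A_4→A_5: (5)(-4) − (8)(-6) = 28
A_5→A_1: (8)(-9) − (8)(-4) = -40
Σ = -41
Area = |Σ|/2 = 20.5.

20.5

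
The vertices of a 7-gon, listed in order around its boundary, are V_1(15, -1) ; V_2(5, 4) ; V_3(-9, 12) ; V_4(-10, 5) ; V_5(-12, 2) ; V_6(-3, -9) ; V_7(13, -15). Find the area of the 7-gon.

382

Apply the shoelace (surveyor's) formula: 2A = Σ (x_i·y_{i+1} − x_{i+1}·y_i), indices taken mod 7.
Σ = (65) + (96) + (75) + (40) + (114) + (162) + (212) = 764
Area = |Σ|/2 = 382.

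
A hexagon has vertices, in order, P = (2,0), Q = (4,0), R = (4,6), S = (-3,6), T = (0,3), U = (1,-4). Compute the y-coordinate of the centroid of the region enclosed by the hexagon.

Apply the surveyor's formula. First the cross-terms c_i = x_i·y_{i+1} − x_{i+1}·y_i:
  0, 24, 42, -9, -3, 8  ⇒  2A = 62, A = 31.
Then Σ (y_i + y_{i+1})·c_i = 538, so ȳ = 538 / (6·31) = 269/93.

269/93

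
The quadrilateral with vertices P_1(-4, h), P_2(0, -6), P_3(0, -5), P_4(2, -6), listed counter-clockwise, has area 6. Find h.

1

Write out the shoelace sum; only the two edges meeting at P_1 involve h:
2·Area = [(2·h − (-4)·(-6)) + ((-4)·(-6) − 0·h)] + 10
       = 2·h + 10 = 12
⇒ h = 1.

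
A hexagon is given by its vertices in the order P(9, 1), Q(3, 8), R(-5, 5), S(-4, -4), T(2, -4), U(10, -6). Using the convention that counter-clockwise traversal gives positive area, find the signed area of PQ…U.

140

Σ = (69) + (55) + (40) + (24) + (28) + (64) = 280
Signed area = Σ/2 = 140 (positive ⇒ counter-clockwise traversal).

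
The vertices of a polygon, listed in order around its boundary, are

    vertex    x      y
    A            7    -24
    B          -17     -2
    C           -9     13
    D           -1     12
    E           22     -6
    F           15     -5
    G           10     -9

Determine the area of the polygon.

648

Apply the shoelace formula: 2A = Σ (x_i·y_{i+1} − x_{i+1}·y_i), indices taken mod 7.
Σ = (-422) + (-239) + (-95) + (-258) + (-20) + (-85) + (-177) = -1296
Area = |Σ|/2 = 648.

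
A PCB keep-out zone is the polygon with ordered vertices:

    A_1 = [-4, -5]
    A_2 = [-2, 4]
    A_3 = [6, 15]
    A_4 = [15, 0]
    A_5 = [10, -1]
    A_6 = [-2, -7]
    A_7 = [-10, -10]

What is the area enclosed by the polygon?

Apply the shoelace formula: 2A = Σ (x_i·y_{i+1} − x_{i+1}·y_i), indices taken mod 7.
Σ = (-26) + (-54) + (-225) + (-15) + (-72) + (-50) + (10) = -432
Area = |Σ|/2 = 216.

216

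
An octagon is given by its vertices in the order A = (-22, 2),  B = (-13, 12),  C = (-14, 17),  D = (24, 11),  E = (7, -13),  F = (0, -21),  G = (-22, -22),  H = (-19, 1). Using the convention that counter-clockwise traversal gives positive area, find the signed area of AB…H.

Apply the shoelace (surveyor's) formula: 2A = Σ (x_i·y_{i+1} − x_{i+1}·y_i), indices taken mod 8.
Σ = (-238) + (-53) + (-562) + (-389) + (-147) + (-462) + (-440) + (-16) = -2307
Signed area = Σ/2 = -1153.5 (negative ⇒ clockwise traversal).

-1153.5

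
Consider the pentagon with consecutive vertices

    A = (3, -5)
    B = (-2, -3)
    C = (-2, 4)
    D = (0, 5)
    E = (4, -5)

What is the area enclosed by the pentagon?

34

Σ = (-19) + (-14) + (-10) + (-20) + (-5) = -68
Area = |Σ|/2 = 34.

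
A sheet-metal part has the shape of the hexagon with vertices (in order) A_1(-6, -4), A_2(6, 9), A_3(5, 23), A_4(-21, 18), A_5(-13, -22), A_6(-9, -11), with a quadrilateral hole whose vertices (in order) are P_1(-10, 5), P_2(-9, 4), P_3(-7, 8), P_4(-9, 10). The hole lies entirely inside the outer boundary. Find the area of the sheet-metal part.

Outer boundary:
Apply Gauss's area formula: 2A = Σ (x_i·y_{i+1} − x_{i+1}·y_i), indices taken mod 6.
Σ = (-30) + (93) + (573) + (696) + (-55) + (-30) = 1247
Area = |Σ|/2 = 623.5.
Hole:
Apply the shoelace (surveyor's) formula: 2A = Σ (x_i·y_{i+1} − x_{i+1}·y_i), indices taken mod 4.
Σ = (5) + (-44) + (2) + (55) = 18
Area = |Σ|/2 = 9.
Net area = 623.5 − 9 = 614.5.

614.5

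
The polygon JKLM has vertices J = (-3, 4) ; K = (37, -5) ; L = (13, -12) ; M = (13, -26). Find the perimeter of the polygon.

|JK| = √((40)² + (-9)²) = √1681 = 41
|KL| = √((-24)² + (-7)²) = √625 = 25
|LM| = √((0)² + (-14)²) = √196 = 14
|MJ| = √((-16)² + (30)²) = √1156 = 34
Perimeter = 41 + 25 + 14 + 34 = 114.

114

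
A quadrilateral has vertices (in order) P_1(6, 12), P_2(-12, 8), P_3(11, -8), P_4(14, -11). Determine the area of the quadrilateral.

212.5

Apply the surveyor's formula: 2A = Σ (x_i·y_{i+1} − x_{i+1}·y_i), indices taken mod 4.
Σ = (192) + (8) + (-9) + (234) = 425
Area = |Σ|/2 = 212.5.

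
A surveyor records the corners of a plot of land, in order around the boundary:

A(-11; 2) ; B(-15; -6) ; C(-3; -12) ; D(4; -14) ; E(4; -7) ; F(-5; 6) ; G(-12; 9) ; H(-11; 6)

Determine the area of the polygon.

231.5

Apply the shoelace formula: 2A = Σ (x_i·y_{i+1} − x_{i+1}·y_i), indices taken mod 8.
Σ = (96) + (162) + (90) + (28) + (-11) + (27) + (27) + (44) = 463
Area = |Σ|/2 = 231.5.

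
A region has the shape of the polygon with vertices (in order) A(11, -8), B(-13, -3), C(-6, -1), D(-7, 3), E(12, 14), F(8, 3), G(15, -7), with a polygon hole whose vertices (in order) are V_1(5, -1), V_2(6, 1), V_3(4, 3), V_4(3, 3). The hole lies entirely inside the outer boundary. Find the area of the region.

Outer boundary:
Apply the surveyor's formula: 2A = Σ (x_i·y_{i+1} − x_{i+1}·y_i), indices taken mod 7.
Σ = (-137) + (-5) + (-25) + (-134) + (-76) + (-101) + (-43) = -521
Area = |Σ|/2 = 260.5.
Hole:
Σ = (11) + (14) + (3) + (-18) = 10
Area = |Σ|/2 = 5.
Net area = 260.5 − 5 = 255.5.

255.5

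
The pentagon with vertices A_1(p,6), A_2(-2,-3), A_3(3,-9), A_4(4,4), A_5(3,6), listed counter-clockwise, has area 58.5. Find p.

0

Write out the shoelace sum; only the two edges meeting at A_1 involve p:
2·Area = [(3·6 − p·6) + (p·(-3) − (-2)·6)] + 87
       = -9·p + 117 = 117
⇒ p = 0.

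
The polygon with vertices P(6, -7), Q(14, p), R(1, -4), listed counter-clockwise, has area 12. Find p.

Write out the shoelace sum; only the two edges meeting at Q involve p:
2·Area = [(6·p − 14·(-7)) + (14·(-4) − 1·p)] + 17
       = 5·p + 59 = 24
⇒ p = -7.

-7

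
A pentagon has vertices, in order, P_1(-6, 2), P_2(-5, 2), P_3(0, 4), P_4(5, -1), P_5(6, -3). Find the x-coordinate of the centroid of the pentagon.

Apply the shoelace formula. First the cross-terms c_i = x_i·y_{i+1} − x_{i+1}·y_i:
  -2, -20, -20, -9, -6  ⇒  2A = -57, A = -28.5.
Then Σ (x_i + x_{i+1})·c_i = -77, so x̄ = -77 / (6·(-28.5)) = 77/171.

77/171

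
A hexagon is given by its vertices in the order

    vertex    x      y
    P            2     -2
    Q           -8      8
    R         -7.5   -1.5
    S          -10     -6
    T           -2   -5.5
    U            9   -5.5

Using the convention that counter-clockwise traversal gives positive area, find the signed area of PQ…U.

Apply the shoelace formula: 2A = Σ (x_i·y_{i+1} − x_{i+1}·y_i), indices taken mod 6.
P→Q: (2)(8) − (-8)(-2) = 0
Q→R: (-8)(-1.5) − (-7.5)(8) = 72
R→S: (-7.5)(-6) − (-10)(-1.5) = 30
S→T: (-10)(-5.5) − (-2)(-6) = 43
T→U: (-2)(-5.5) − (9)(-5.5) = 60.5
U→P: (9)(-2) − (2)(-5.5) = -7
Σ = 198.5
Signed area = Σ/2 = 99.25 (positive ⇒ counter-clockwise traversal).

99.25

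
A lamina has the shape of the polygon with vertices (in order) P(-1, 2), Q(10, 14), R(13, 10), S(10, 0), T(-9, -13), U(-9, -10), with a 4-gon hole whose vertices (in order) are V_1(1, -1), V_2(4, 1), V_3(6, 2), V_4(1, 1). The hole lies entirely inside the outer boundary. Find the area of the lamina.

Outer boundary:
Apply Gauss's area formula: 2A = Σ (x_i·y_{i+1} − x_{i+1}·y_i), indices taken mod 6.
Cross-terms: -34, -82, -100, -130, -27, -28  ⇒  Σ = -401
Area = |Σ|/2 = 200.5.
Hole:
Σ = (5) + (2) + (4) + (-2) = 9
Area = |Σ|/2 = 4.5.
Net area = 200.5 − 4.5 = 196.

196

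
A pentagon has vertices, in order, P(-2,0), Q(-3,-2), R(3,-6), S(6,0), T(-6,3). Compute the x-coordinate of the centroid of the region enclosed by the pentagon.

32/33

Apply Gauss's area formula. First the cross-terms c_i = x_i·y_{i+1} − x_{i+1}·y_i:
  4, 24, 36, 18, 6  ⇒  2A = 88, A = 44.
Then Σ (x_i + x_{i+1})·c_i = 256, so x̄ = 256 / (6·44) = 32/33.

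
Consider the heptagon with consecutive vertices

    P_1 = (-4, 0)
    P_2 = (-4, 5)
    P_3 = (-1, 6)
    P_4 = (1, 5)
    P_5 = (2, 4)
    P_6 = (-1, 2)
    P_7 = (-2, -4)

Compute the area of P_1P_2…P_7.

Σ = (-20) + (-19) + (-11) + (-6) + (8) + (8) + (-16) = -56
Area = |Σ|/2 = 28.

28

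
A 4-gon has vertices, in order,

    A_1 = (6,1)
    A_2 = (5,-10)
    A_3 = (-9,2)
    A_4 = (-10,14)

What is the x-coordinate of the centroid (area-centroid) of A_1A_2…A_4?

Apply the shoelace (surveyor's) formula. First the cross-terms c_i = x_i·y_{i+1} − x_{i+1}·y_i:
  -65, -80, -106, -94  ⇒  2A = -345, A = -172.5.
Then Σ (x_i + x_{i+1})·c_i = 1995, so x̄ = 1995 / (6·(-172.5)) = -133/69.

-133/69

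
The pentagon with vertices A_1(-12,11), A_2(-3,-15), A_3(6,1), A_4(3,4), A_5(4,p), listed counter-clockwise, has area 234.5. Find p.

The doubled signed area Σ (x_i y_{i+1} − x_{i+1} y_i) is linear in p.
With p=0 it equals 349; the coefficient of p is 15 (from the two edges through A_5).
So 15·p + 349 = 2·234.5 = 469 ⇒ p = 8.

8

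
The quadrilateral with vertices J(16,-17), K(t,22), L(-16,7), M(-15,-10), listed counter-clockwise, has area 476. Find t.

The doubled signed area Σ (x_i y_{i+1} − x_{i+1} y_i) is linear in t.
With t=0 it equals 1384; the coefficient of t is 24 (from the two edges through K).
So 24·t + 1384 = 2·476 = 952 ⇒ t = -18.

-18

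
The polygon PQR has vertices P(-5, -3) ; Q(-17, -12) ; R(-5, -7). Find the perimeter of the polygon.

32

|PQ| = √((-12)² + (-9)²) = √225 = 15
|QR| = √((12)² + (5)²) = √169 = 13
|RP| = √((0)² + (4)²) = √16 = 4
Perimeter = 15 + 13 + 4 = 32.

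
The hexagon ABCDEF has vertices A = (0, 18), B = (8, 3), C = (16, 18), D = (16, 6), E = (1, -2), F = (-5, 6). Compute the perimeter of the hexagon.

86

|AB| = √((8)² + (-15)²) = √289 = 17
|BC| = √((8)² + (15)²) = √289 = 17
|CD| = √((0)² + (-12)²) = √144 = 12
|DE| = √((-15)² + (-8)²) = √289 = 17
|EF| = √((-6)² + (8)²) = √100 = 10
|FA| = √((5)² + (12)²) = √169 = 13
Perimeter = 17 + 17 + 12 + 17 + 10 + 13 = 86.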